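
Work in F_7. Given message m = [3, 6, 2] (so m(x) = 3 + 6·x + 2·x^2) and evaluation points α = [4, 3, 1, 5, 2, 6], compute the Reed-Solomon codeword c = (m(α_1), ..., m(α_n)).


c = [3, 4, 4, 6, 2, 6]

Message polynomial: m(x) = 3 + 6·x + 2·x^2 (mod 7).
For each evaluation point α_i, compute m(α_i) mod 7:
  α_1 = 4: Horner steps 2 → 0 → 3, so m(4) = 3.
  α_2 = 3: Horner steps 2 → 5 → 4, so m(3) = 4.
  α_3 = 1: Horner steps 2 → 1 → 4, so m(1) = 4.
  α_4 = 5: Horner steps 2 → 2 → 6, so m(5) = 6.
  α_5 = 2: Horner steps 2 → 3 → 2, so m(2) = 2.
  α_6 = 6: Horner steps 2 → 4 → 6, so m(6) = 6.
Codeword c = [3, 4, 4, 6, 2, 6] ∈ F_7^6.


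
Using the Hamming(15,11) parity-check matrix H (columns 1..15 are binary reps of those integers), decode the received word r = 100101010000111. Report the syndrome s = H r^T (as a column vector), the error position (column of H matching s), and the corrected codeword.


s = (0, 1, 1, 1)^T, error position = 7, corrected codeword c = 100101110000111

Compute s = H r^T mod 2 one row at a time:
  s_1 = 1 + 0 + 0 + 0 + 0 + 1 + 1 + 1 = 4 ≡ 0 (mod 2).
  s_2 = 1 + 0 + 1 + 0 + 0 + 1 + 1 + 1 = 5 ≡ 1 (mod 2).
  s_3 = 0 + 0 + 1 + 0 + 0 + 0 + 1 + 1 = 3 ≡ 1 (mod 2).
  s_4 = 1 + 0 + 0 + 0 + 0 + 0 + 1 + 1 = 3 ≡ 1 (mod 2).
s = (0, 1, 1, 1)^T — this equals column 7 of H (binary 0111), so error is at position 7.
Correct: flip bit 7 of r = 100101010000111 to get c = 100101110000111.


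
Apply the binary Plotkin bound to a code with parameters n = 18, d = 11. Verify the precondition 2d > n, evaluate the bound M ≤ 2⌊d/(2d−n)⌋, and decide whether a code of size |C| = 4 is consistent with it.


Plotkin bound M ≤ 4; given |C| = 4 ≤ bound (satisfied).

Check applicability: 2d = 22, n = 18.
2d − n = 4 > 0, so Plotkin applies.
Compute d/(2d−n) = 11/4 ≈ 2.7500.
⌊d/(2d−n)⌋ = 2.
Plotkin bound: M ≤ 2·2 = 4.
Given |C| = 4, check: satisfied.
This |C| is at the Plotkin bound.


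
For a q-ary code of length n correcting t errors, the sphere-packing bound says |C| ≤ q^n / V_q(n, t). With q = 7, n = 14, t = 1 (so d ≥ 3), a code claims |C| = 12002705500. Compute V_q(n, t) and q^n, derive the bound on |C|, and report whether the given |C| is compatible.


V_q(n, t) = 85, q^n = 678223072849, Hamming bound = 7979094974, |C| = 12002705500 > bound (violated).

Step 1: Compute V_q(n, t) = Σ_{j=0}^1 C(n, j) (q−1)^j.
  j = 0: C(14,0)·(6)^0 = 1·1 = 1.
  j = 1: C(14,1)·(6)^1 = 14·6 = 84.
  V_q(n, t) = 1 + 84 = 85.
Step 2: q^n = 7^14 = 678223072849.
Step 3: Hamming bound ⌊q^n / V_q(n,t)⌋ = ⌊678223072849/85⌋ = 7979094974.
Step 4: Compare |C| = 12002705500 to 7979094974: violated.
The claimed |C| lies above the Hamming bound, so no 7-ary code of length 14 with d ≥ 3 can have 12002705500 codewords.


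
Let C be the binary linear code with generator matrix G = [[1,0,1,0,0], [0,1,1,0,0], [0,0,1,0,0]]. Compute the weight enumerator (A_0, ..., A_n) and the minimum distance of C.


Weight distribution: A_0 = 1, A_1 = 3, A_2 = 3, A_3 = 1. Minimum distance d = 1.

Enumerate all 2^3 = 8 messages m ∈ F_2^3.
For each, compute codeword c = mG in F_2^5, then tally its weight.
  m = 000 → c = 00000, weight = 0.
  m = 100 → c = 10100, weight = 2.
  m = 010 → c = 01100, weight = 2.
  m = 110 → c = 11000, weight = 2.
  m = 001 → c = 00100, weight = 1.
  m = 101 → c = 10000, weight = 1.
  m = 011 → c = 01000, weight = 1.
  m = 111 → c = 11100, weight = 3.
Tally weights:
  weight 0: 1 codewords.
  weight 1: 3 codewords.
  weight 2: 3 codewords.
  weight 3: 1 codewords.
Minimum distance d = smallest w > 0 with A_w > 0 = 1.
Sanity: Σ A_w = 8 = 2^3 = 8 ✓.


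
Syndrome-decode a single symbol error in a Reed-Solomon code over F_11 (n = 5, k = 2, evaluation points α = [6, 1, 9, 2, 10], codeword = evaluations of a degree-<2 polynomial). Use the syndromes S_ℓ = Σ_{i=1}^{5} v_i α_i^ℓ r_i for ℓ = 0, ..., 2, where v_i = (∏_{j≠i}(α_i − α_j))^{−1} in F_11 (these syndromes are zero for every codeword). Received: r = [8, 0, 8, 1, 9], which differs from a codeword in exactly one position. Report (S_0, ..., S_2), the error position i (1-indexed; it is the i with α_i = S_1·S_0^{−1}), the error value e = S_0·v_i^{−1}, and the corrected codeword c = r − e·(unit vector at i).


S = (4, 2, 1), error at position 1, error magnitude e = 3, c = [5, 0, 8, 1, 9].

Step 1: column multipliers v_i = (∏_{j≠i}(α_i − α_j))^{−1} mod 11.
  i = 1 (α = 6): (6−1)(6−9)(6−2)(6−10) = 5·(−3)·4·(−4) = 240 ≡ 9, so v_1 = 9^{−1} = 5 (mod 11).
  i = 2 (α = 1): (1−6)(1−9)(1−2)(1−10) = (−5)·(−8)·(−1)·(−9) = 360 ≡ 8, so v_2 = 8^{−1} = 7 (mod 11).
  i = 3 (α = 9): (9−6)(9−1)(9−2)(9−10) = 3·8·7·(−1) = −168 ≡ 8, so v_3 = 8^{−1} = 7 (mod 11).
  i = 4 (α = 2): (2−6)(2−1)(2−9)(2−10) = (−4)·1·(−7)·(−8) = −224 ≡ 7, so v_4 = 7^{−1} = 8 (mod 11).
  i = 5 (α = 10): (10−6)(10−1)(10−9)(10−2) = 4·9·1·8 = 288 ≡ 2, so v_5 = 2^{−1} = 6 (mod 11).
  v = [5, 7, 7, 8, 6].
Step 2: syndromes of r = [8, 0, 8, 1, 9] (all sums mod 11).
  S_0 = Σ v_i r_i = 5·8 + 7·0 + 7·8 + 8·1 + 6·9 = 158 ≡ 4.
  S_1 = Σ v_i α_i r_i = 5·6·8 + 7·1·0 + 7·9·8 + 8·2·1 + 6·10·9 = 1300 ≡ 2.
  α_i^2 mod 11 = [3, 1, 4, 4, 1].
  S_2 = Σ v_i α_i^2 r_i = 5·3·8 + 7·1·0 + 7·4·8 + 8·4·1 + 6·1·9 = 430 ≡ 1.
  S = (4, 2, 1) ≠ 0, so r is not a codeword (an error is present).
Step 3: locate the error. For a single error e at position i, S_ℓ = v_i·e·α_i^ℓ, so α_err = S_1/S_0.
  S_0^{−1} = 4^{−1} = 3 (mod 11), so α_err = 2·3 = 6 ≡ 6 = α_1. Error position i = 1.
  Consistency check: S_2/S_1 = 1·6 = 6 ≡ 6 = α_err ✓ (single-error assumption holds).
Step 4: error magnitude e = S_0/v_1 = S_0·∏_{j≠1}(α_1 − α_j) = 4·9 = 36 ≡ 3 (mod 11).
Step 5: correct position 1: c_1 = r_1 − e = 8 − 3 ≡ 5 (mod 11). Hence c = [5, 0, 8, 1, 9].
  Check: interpolating c through the α_i gives m(x) = 10 + 1·x (degree < 2) with m(α_i) = c_i for every i, so c is indeed a codeword.


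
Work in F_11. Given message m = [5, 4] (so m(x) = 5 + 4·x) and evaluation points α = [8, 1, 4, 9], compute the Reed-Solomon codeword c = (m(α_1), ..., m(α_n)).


c = [4, 9, 10, 8]

Message polynomial: m(x) = 5 + 4·x (mod 11).
For each evaluation point α_i, compute m(α_i) mod 11:
  α_1 = 8: Horner steps 4 → 4, so m(8) = 4.
  α_2 = 1: Horner steps 4 → 9, so m(1) = 9.
  α_3 = 4: Horner steps 4 → 10, so m(4) = 10.
  α_4 = 9: Horner steps 4 → 8, so m(9) = 8.
Codeword c = [4, 9, 10, 8] ∈ F_11^4.


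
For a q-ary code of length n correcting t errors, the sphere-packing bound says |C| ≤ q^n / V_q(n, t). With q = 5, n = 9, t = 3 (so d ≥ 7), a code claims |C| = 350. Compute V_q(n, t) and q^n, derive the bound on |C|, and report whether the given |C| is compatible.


V_q(n, t) = 5989, q^n = 1953125, Hamming bound = 326, |C| = 350 > bound (violated).

Step 1: Compute V_q(n, t) = Σ_{j=0}^3 C(n, j) (q−1)^j.
  j = 0: C(9,0)·(4)^0 = 1·1 = 1.
  j = 1: C(9,1)·(4)^1 = 9·4 = 36.
  j = 2: C(9,2)·(4)^2 = 36·16 = 576.
  j = 3: C(9,3)·(4)^3 = 84·64 = 5376.
  V_q(n, t) = 1 + 36 + 576 + 5376 = 5989.
Step 2: q^n = 5^9 = 1953125.
Step 3: Hamming bound ⌊q^n / V_q(n,t)⌋ = ⌊1953125/5989⌋ = 326.
Step 4: Compare |C| = 350 to 326: violated.
The claimed |C| lies above the Hamming bound, so no 5-ary code of length 9 with d ≥ 7 can have 350 codewords.


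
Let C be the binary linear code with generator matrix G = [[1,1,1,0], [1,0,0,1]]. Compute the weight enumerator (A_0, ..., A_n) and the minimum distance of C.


Weight distribution: A_0 = 1, A_2 = 1, A_3 = 2. Minimum distance d = 2.

Enumerate all 2^2 = 4 messages m ∈ F_2^2.
For each, compute codeword c = mG in F_2^4, then tally its weight.
  m = 00 → c = 0000, weight = 0.
  m = 10 → c = 1110, weight = 3.
  m = 01 → c = 1001, weight = 2.
  m = 11 → c = 0111, weight = 3.
Tally weights:
  weight 0: 1 codewords.
  weight 2: 1 codewords.
  weight 3: 2 codewords.
Minimum distance d = smallest w > 0 with A_w > 0 = 2.
Sanity: Σ A_w = 4 = 2^2 = 4 ✓.


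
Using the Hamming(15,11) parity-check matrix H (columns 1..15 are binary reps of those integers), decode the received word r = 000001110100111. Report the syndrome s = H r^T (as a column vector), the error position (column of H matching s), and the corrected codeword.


s = (1, 1, 1, 1)^T, error position = 15, corrected codeword c = 000001110100110

Compute s = H r^T mod 2 one row at a time:
  s_1 = 1 + 0 + 1 + 0 + 0 + 1 + 1 + 1 = 5 ≡ 1 (mod 2).
  s_2 = 0 + 0 + 1 + 1 + 0 + 1 + 1 + 1 = 5 ≡ 1 (mod 2).
  s_3 = 0 + 0 + 1 + 1 + 1 + 0 + 1 + 1 = 5 ≡ 1 (mod 2).
  s_4 = 0 + 0 + 0 + 1 + 0 + 0 + 1 + 1 = 3 ≡ 1 (mod 2).
s = (1, 1, 1, 1)^T — this equals column 15 of H (binary 1111), so error is at position 15.
Correct: flip bit 15 of r = 000001110100111 to get c = 000001110100110.


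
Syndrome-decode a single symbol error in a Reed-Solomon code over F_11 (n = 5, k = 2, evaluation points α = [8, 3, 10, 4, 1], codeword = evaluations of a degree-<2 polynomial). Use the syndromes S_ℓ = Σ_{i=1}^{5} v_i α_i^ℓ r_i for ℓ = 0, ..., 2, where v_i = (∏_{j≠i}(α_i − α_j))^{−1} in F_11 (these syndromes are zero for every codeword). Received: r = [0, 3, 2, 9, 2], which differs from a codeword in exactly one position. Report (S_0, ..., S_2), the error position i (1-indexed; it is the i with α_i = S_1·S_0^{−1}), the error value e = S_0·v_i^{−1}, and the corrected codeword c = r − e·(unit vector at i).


S = (7, 4, 7), error at position 3, error magnitude e = 1, c = [0, 3, 1, 9, 2].

Step 1: column multipliers v_i = (∏_{j≠i}(α_i − α_j))^{−1} mod 11.
  i = 1 (α = 8): (8−3)(8−10)(8−4)(8−1) = 5·(−2)·4·7 = −280 ≡ 6, so v_1 = 6^{−1} = 2 (mod 11).
  i = 2 (α = 3): (3−8)(3−10)(3−4)(3−1) = (−5)·(−7)·(−1)·2 = −70 ≡ 7, so v_2 = 7^{−1} = 8 (mod 11).
  i = 3 (α = 10): (10−8)(10−3)(10−4)(10−1) = 2·7·6·9 = 756 ≡ 8, so v_3 = 8^{−1} = 7 (mod 11).
  i = 4 (α = 4): (4−8)(4−3)(4−10)(4−1) = (−4)·1·(−6)·3 = 72 ≡ 6, so v_4 = 6^{−1} = 2 (mod 11).
  i = 5 (α = 1): (1−8)(1−3)(1−10)(1−4) = (−7)·(−2)·(−9)·(−3) = 378 ≡ 4, so v_5 = 4^{−1} = 3 (mod 11).
  v = [2, 8, 7, 2, 3].
Step 2: syndromes of r = [0, 3, 2, 9, 2] (all sums mod 11).
  S_0 = Σ v_i r_i = 2·0 + 8·3 + 7·2 + 2·9 + 3·2 = 62 ≡ 7.
  S_1 = Σ v_i α_i r_i = 2·8·0 + 8·3·3 + 7·10·2 + 2·4·9 + 3·1·2 = 290 ≡ 4.
  α_i^2 mod 11 = [9, 9, 1, 5, 1].
  S_2 = Σ v_i α_i^2 r_i = 2·9·0 + 8·9·3 + 7·1·2 + 2·5·9 + 3·1·2 = 326 ≡ 7.
  S = (7, 4, 7) ≠ 0, so r is not a codeword (an error is present).
Step 3: locate the error. For a single error e at position i, S_ℓ = v_i·e·α_i^ℓ, so α_err = S_1/S_0.
  S_0^{−1} = 7^{−1} = 8 (mod 11), so α_err = 4·8 = 32 ≡ 10 = α_3. Error position i = 3.
  Consistency check: S_2/S_1 = 7·3 = 21 ≡ 10 = α_err ✓ (single-error assumption holds).
Step 4: error magnitude e = S_0/v_3 = S_0·∏_{j≠3}(α_3 − α_j) = 7·8 = 56 ≡ 1 (mod 11).
Step 5: correct position 3: c_3 = r_3 − e = 2 − 1 ≡ 1 (mod 11). Hence c = [0, 3, 1, 9, 2].
  Check: interpolating c through the α_i gives m(x) = 7 + 6·x (degree < 2) with m(α_i) = c_i for every i, so c is indeed a codeword.


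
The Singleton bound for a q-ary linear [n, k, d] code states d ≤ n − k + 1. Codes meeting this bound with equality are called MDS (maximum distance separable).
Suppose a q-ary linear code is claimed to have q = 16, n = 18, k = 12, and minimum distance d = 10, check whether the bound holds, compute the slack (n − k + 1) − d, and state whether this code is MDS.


Singleton RHS = n − k + 1 = 7, slack = -3, bound violated (no such code; not MDS).

Singleton bound: d ≤ n − k + 1.
Here n = 18, k = 12, so n − k + 1 = 7.
Given d = 10, check d ≤ 7: NO.
Slack = (n − k + 1) − d = -3.
The slack is negative: d = 10 exceeds n − k + 1 = 7 by 3, so the Singleton bound is violated and no linear [18, 12, 10]_16 code can exist. In particular it is not MDS (MDS requires d = n − k + 1 exactly).
Description: the claimed parameters are [18, 12, 10]_16; such a code would be impossible (violates the Singleton bound).


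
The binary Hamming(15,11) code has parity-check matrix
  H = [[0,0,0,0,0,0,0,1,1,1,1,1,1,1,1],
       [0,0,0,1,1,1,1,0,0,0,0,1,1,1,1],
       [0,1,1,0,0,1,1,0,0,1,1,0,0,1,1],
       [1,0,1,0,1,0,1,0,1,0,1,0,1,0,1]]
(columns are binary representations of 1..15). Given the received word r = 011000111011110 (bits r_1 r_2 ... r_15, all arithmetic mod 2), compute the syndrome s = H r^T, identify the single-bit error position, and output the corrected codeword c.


s = (0, 0, 1, 1)^T, error position = 3, corrected codeword c = 010000111011110

Compute s = H r^T mod 2 one row at a time:
  s_1 = 1 + 1 + 0 + 1 + 1 + 1 + 1 + 0 = 6 ≡ 0 (mod 2).
  s_2 = 0 + 0 + 0 + 1 + 1 + 1 + 1 + 0 = 4 ≡ 0 (mod 2).
  s_3 = 1 + 1 + 0 + 1 + 0 + 1 + 1 + 0 = 5 ≡ 1 (mod 2).
  s_4 = 0 + 1 + 0 + 1 + 1 + 1 + 1 + 0 = 5 ≡ 1 (mod 2).
s = (0, 0, 1, 1)^T — this equals column 3 of H (binary 0011), so error is at position 3.
Correct: flip bit 3 of r = 011000111011110 to get c = 010000111011110.


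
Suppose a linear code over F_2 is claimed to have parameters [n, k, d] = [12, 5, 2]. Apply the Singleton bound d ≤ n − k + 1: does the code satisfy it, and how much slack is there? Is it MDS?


Singleton RHS = n − k + 1 = 8, slack = 6, bound satisfied, not MDS.

Singleton bound: d ≤ n − k + 1.
Here n = 12, k = 5, so n − k + 1 = 8.
Given d = 2, check d ≤ 8: YES.
Slack = (n − k + 1) − d = 6.
The code is NOT MDS (slack = 6 > 0).
Description: the claimed parameters are [12, 5, 2]_2; such a code would be non-MDS.


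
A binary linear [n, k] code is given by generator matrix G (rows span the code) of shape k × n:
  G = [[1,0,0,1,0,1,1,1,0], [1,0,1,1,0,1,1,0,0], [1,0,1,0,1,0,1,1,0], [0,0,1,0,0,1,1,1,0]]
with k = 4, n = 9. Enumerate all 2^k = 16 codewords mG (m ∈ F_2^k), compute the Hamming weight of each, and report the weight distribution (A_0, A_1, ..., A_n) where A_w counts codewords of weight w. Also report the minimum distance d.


Weight distribution: A_0 = 1, A_2 = 2, A_3 = 4, A_4 = 5, A_5 = 4. Minimum distance d = 2.

Enumerate all 2^4 = 16 messages m ∈ F_2^4.
For each, compute codeword c = mG in F_2^9, then tally its weight.
  m = 0000 → c = 000000000, weight = 0.
  m = 1000 → c = 100101110, weight = 5.
  m = 0100 → c = 101101100, weight = 5.
  m = 1100 → c = 001000010, weight = 2.
  m = 0010 → c = 101010110, weight = 5.
  m = 1010 → c = 001111000, weight = 4.
  m = 0110 → c = 000111010, weight = 4.
  m = 1110 → c = 100010100, weight = 3.
  m = 0001 → c = 001001110, weight = 4.
  m = 1001 → c = 101100000, weight = 3.
  m = 0101 → c = 100100010, weight = 3.
  m = 1101 → c = 000001100, weight = 2.
  m = 0011 → c = 100011000, weight = 3.
  m = 1011 → c = 000110110, weight = 4.
  m = 0111 → c = 001110100, weight = 4.
  m = 1111 → c = 101011010, weight = 5.
Tally weights:
  weight 0: 1 codewords.
  weight 2: 2 codewords.
  weight 3: 4 codewords.
  weight 4: 5 codewords.
  weight 5: 4 codewords.
Minimum distance d = smallest w > 0 with A_w > 0 = 2.
Sanity: Σ A_w = 16 = 2^4 = 16 ✓.


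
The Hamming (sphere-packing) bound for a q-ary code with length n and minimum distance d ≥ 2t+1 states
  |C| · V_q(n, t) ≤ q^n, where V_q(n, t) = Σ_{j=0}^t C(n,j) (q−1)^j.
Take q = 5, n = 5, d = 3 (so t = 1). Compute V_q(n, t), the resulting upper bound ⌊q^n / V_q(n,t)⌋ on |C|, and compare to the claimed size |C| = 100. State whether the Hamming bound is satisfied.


V_q(n, t) = 21, q^n = 3125, Hamming bound = 148, |C| = 100 ≤ bound (satisfied).

Step 1: Compute V_q(n, t) = Σ_{j=0}^1 C(n, j) (q−1)^j.
  j = 0: C(5,0)·(4)^0 = 1·1 = 1.
  j = 1: C(5,1)·(4)^1 = 5·4 = 20.
  V_q(n, t) = 1 + 20 = 21.
Step 2: q^n = 5^5 = 3125.
Step 3: Hamming bound ⌊q^n / V_q(n,t)⌋ = ⌊3125/21⌋ = 148.
Step 4: Compare |C| = 100 to 148: satisfied.
The claimed |C| lies below the Hamming bound.


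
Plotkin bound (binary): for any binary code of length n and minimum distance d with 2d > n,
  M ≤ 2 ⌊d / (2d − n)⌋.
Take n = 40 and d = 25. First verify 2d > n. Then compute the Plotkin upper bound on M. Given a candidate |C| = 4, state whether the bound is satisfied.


Plotkin bound M ≤ 4; given |C| = 4 ≤ bound (satisfied).

Check applicability: 2d = 50, n = 40.
2d − n = 10 > 0, so Plotkin applies.
Compute d/(2d−n) = 25/10 ≈ 2.5000.
⌊d/(2d−n)⌋ = 2.
Plotkin bound: M ≤ 2·2 = 4.
Given |C| = 4, check: satisfied.
This |C| is at the Plotkin bound.


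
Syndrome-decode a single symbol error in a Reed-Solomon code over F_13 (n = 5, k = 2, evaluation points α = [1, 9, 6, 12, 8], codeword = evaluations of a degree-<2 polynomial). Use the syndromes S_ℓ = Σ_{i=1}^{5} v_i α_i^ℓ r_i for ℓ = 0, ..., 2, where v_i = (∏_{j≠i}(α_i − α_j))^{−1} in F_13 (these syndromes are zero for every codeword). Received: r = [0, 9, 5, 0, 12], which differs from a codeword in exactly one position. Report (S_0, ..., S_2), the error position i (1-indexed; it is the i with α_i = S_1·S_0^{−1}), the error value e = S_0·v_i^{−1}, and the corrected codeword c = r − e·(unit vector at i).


S = (7, 7, 7), error at position 1, error magnitude e = 6, c = [7, 9, 5, 0, 12].

Step 1: column multipliers v_i = (∏_{j≠i}(α_i − α_j))^{−1} mod 13.
  i = 1 (α = 1): (1−9)(1−6)(1−12)(1−8) = (−8)·(−5)·(−11)·(−7) = 3080 ≡ 12, so v_1 = 12^{−1} = 12 (mod 13).
  i = 2 (α = 9): (9−1)(9−6)(9−12)(9−8) = 8·3·(−3)·1 = −72 ≡ 6, so v_2 = 6^{−1} = 11 (mod 13).
  i = 3 (α = 6): (6−1)(6−9)(6−12)(6−8) = 5·(−3)·(−6)·(−2) = −180 ≡ 2, so v_3 = 2^{−1} = 7 (mod 13).
  i = 4 (α = 12): (12−1)(12−9)(12−6)(12−8) = 11·3·6·4 = 792 ≡ 12, so v_4 = 12^{−1} = 12 (mod 13).
  i = 5 (α = 8): (8−1)(8−9)(8−6)(8−12) = 7·(−1)·2·(−4) = 56 ≡ 4, so v_5 = 4^{−1} = 10 (mod 13).
  v = [12, 11, 7, 12, 10].
Step 2: syndromes of r = [0, 9, 5, 0, 12] (all sums mod 13).
  S_0 = Σ v_i r_i = 12·0 + 11·9 + 7·5 + 12·0 + 10·12 = 254 ≡ 7.
  S_1 = Σ v_i α_i r_i = 12·1·0 + 11·9·9 + 7·6·5 + 12·12·0 + 10·8·12 = 2061 ≡ 7.
  α_i^2 mod 13 = [1, 3, 10, 1, 12].
  S_2 = Σ v_i α_i^2 r_i = 12·1·0 + 11·3·9 + 7·10·5 + 12·1·0 + 10·12·12 = 2087 ≡ 7.
  S = (7, 7, 7) ≠ 0, so r is not a codeword (an error is present).
Step 3: locate the error. For a single error e at position i, S_ℓ = v_i·e·α_i^ℓ, so α_err = S_1/S_0.
  S_0^{−1} = 7^{−1} = 2 (mod 13), so α_err = 7·2 = 14 ≡ 1 = α_1. Error position i = 1.
  Consistency check: S_2/S_1 = 7·2 = 14 ≡ 1 = α_err ✓ (single-error assumption holds).
Step 4: error magnitude e = S_0/v_1 = S_0·∏_{j≠1}(α_1 − α_j) = 7·12 = 84 ≡ 6 (mod 13).
Step 5: correct position 1: c_1 = r_1 − e = 0 − 6 ≡ 7 (mod 13). Hence c = [7, 9, 5, 0, 12].
  Check: interpolating c through the α_i gives m(x) = 10 + 10·x (degree < 2) with m(α_i) = c_i for every i, so c is indeed a codeword.


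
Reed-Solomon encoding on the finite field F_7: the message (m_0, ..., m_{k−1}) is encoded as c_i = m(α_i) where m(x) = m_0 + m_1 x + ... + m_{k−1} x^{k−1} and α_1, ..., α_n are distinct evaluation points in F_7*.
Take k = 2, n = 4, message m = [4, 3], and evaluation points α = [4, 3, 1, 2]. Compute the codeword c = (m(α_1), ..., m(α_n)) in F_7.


c = [2, 6, 0, 3]

Message polynomial: m(x) = 4 + 3·x (mod 7).
For each evaluation point α_i, compute m(α_i) mod 7:
  α_1 = 4: Horner steps 3 → 2, so m(4) = 2.
  α_2 = 3: Horner steps 3 → 6, so m(3) = 6.
  α_3 = 1: Horner steps 3 → 0, so m(1) = 0.
  α_4 = 2: Horner steps 3 → 3, so m(2) = 3.
Codeword c = [2, 6, 0, 3] ∈ F_7^4.


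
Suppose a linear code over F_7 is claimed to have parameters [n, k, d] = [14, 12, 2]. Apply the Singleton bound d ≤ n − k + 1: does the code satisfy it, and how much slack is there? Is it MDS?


Singleton RHS = n − k + 1 = 3, slack = 1, bound satisfied, not MDS.

Singleton bound: d ≤ n − k + 1.
Here n = 14, k = 12, so n − k + 1 = 3.
Given d = 2, check d ≤ 3: YES.
Slack = (n − k + 1) − d = 1.
The code is NOT MDS (slack = 1 > 0).
Description: the claimed parameters are [14, 12, 2]_7; such a code would be non-MDS.


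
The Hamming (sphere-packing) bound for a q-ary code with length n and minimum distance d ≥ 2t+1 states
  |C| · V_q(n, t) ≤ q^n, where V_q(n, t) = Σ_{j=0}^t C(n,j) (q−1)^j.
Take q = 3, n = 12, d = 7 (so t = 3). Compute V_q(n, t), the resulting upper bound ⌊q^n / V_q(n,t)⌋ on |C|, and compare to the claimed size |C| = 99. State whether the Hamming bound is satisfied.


V_q(n, t) = 2049, q^n = 531441, Hamming bound = 259, |C| = 99 ≤ bound (satisfied).

Step 1: Compute V_q(n, t) = Σ_{j=0}^3 C(n, j) (q−1)^j.
  j = 0: C(12,0)·(2)^0 = 1·1 = 1.
  j = 1: C(12,1)·(2)^1 = 12·2 = 24.
  j = 2: C(12,2)·(2)^2 = 66·4 = 264.
  j = 3: C(12,3)·(2)^3 = 220·8 = 1760.
  V_q(n, t) = 1 + 24 + 264 + 1760 = 2049.
Step 2: q^n = 3^12 = 531441.
Step 3: Hamming bound ⌊q^n / V_q(n,t)⌋ = ⌊531441/2049⌋ = 259.
Step 4: Compare |C| = 99 to 259: satisfied.
The claimed |C| lies below the Hamming bound.


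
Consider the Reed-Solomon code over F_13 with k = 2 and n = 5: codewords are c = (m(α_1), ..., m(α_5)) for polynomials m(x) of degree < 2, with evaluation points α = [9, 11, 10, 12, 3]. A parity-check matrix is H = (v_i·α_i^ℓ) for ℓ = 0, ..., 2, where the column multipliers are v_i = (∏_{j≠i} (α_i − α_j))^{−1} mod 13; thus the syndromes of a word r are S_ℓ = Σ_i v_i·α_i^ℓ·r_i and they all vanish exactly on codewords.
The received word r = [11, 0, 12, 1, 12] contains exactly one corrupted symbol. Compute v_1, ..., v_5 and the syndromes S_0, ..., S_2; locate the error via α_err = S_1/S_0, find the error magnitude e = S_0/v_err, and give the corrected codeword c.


S = (9, 1, 3), error at position 5, error magnitude e = 7, c = [11, 0, 12, 1, 5].

Step 1: column multipliers v_i = (∏_{j≠i}(α_i − α_j))^{−1} mod 13.
  i = 1 (α = 9): (9−11)(9−10)(9−12)(9−3) = (−2)·(−1)·(−3)·6 = −36 ≡ 3, so v_1 = 3^{−1} = 9 (mod 13).
  i = 2 (α = 11): (11−9)(11−10)(11−12)(11−3) = 2·1·(−1)·8 = −16 ≡ 10, so v_2 = 10^{−1} = 4 (mod 13).
  i = 3 (α = 10): (10−9)(10−11)(10−12)(10−3) = 1·(−1)·(−2)·7 = 14 ≡ 1, so v_3 = 1^{−1} = 1 (mod 13).
  i = 4 (α = 12): (12−9)(12−11)(12−10)(12−3) = 3·1·2·9 = 54 ≡ 2, so v_4 = 2^{−1} = 7 (mod 13).
  i = 5 (α = 3): (3−9)(3−11)(3−10)(3−12) = (−6)·(−8)·(−7)·(−9) = 3024 ≡ 8, so v_5 = 8^{−1} = 5 (mod 13).
  v = [9, 4, 1, 7, 5].
Step 2: syndromes of r = [11, 0, 12, 1, 12] (all sums mod 13).
  S_0 = Σ v_i r_i = 9·11 + 4·0 + 1·12 + 7·1 + 5·12 = 178 ≡ 9.
  S_1 = Σ v_i α_i r_i = 9·9·11 + 4·11·0 + 1·10·12 + 7·12·1 + 5·3·12 = 1275 ≡ 1.
  α_i^2 mod 13 = [3, 4, 9, 1, 9].
  S_2 = Σ v_i α_i^2 r_i = 9·3·11 + 4·4·0 + 1·9·12 + 7·1·1 + 5·9·12 = 952 ≡ 3.
  S = (9, 1, 3) ≠ 0, so r is not a codeword (an error is present).
Step 3: locate the error. For a single error e at position i, S_ℓ = v_i·e·α_i^ℓ, so α_err = S_1/S_0.
  S_0^{−1} = 9^{−1} = 3 (mod 13), so α_err = 1·3 = 3 ≡ 3 = α_5. Error position i = 5.
  Consistency check: S_2/S_1 = 3·1 = 3 ≡ 3 = α_err ✓ (single-error assumption holds).
Step 4: error magnitude e = S_0/v_5 = S_0·∏_{j≠5}(α_5 − α_j) = 9·8 = 72 ≡ 7 (mod 13).
Step 5: correct position 5: c_5 = r_5 − e = 12 − 7 ≡ 5 (mod 13). Hence c = [11, 0, 12, 1, 5].
  Check: interpolating c through the α_i gives m(x) = 2 + 1·x (degree < 2) with m(α_i) = c_i for every i, so c is indeed a codeword.


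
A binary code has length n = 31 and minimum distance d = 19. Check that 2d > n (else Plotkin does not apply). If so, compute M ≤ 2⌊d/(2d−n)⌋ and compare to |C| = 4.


Plotkin bound M ≤ 4; given |C| = 4 ≤ bound (satisfied).

Check applicability: 2d = 38, n = 31.
2d − n = 7 > 0, so Plotkin applies.
Compute d/(2d−n) = 19/7 ≈ 2.7143.
⌊d/(2d−n)⌋ = 2.
Plotkin bound: M ≤ 2·2 = 4.
Given |C| = 4, check: satisfied.
This |C| is at the Plotkin bound.


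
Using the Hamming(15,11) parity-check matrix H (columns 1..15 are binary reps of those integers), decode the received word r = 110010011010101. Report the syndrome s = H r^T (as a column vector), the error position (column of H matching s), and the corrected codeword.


s = (1, 1, 1, 0)^T, error position = 14, corrected codeword c = 110010011010111

Compute s = H r^T mod 2 one row at a time:
  s_1 = 1 + 1 + 0 + 1 + 0 + 1 + 0 + 1 = 5 ≡ 1 (mod 2).
  s_2 = 0 + 1 + 0 + 0 + 0 + 1 + 0 + 1 = 3 ≡ 1 (mod 2).
  s_3 = 1 + 0 + 0 + 0 + 0 + 1 + 0 + 1 = 3 ≡ 1 (mod 2).
  s_4 = 1 + 0 + 1 + 0 + 1 + 1 + 1 + 1 = 6 ≡ 0 (mod 2).
s = (1, 1, 1, 0)^T — this equals column 14 of H (binary 1110), so error is at position 14.
Correct: flip bit 14 of r = 110010011010101 to get c = 110010011010111.


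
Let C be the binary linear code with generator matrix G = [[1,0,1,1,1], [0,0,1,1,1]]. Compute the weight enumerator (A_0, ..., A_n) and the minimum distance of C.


Weight distribution: A_0 = 1, A_1 = 1, A_3 = 1, A_4 = 1. Minimum distance d = 1.

Enumerate all 2^2 = 4 messages m ∈ F_2^2.
For each, compute codeword c = mG in F_2^5, then tally its weight.
  m = 00 → c = 00000, weight = 0.
  m = 10 → c = 10111, weight = 4.
  m = 01 → c = 00111, weight = 3.
  m = 11 → c = 10000, weight = 1.
Tally weights:
  weight 0: 1 codewords.
  weight 1: 1 codewords.
  weight 3: 1 codewords.
  weight 4: 1 codewords.
Minimum distance d = smallest w > 0 with A_w > 0 = 1.
Sanity: Σ A_w = 4 = 2^2 = 4 ✓.


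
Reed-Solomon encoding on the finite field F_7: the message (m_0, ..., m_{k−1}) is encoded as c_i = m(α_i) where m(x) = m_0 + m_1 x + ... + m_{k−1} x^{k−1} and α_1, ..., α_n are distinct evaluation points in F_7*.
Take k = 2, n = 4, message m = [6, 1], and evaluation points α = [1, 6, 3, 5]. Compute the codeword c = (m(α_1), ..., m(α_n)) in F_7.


c = [0, 5, 2, 4]

Message polynomial: m(x) = 6 + 1·x (mod 7).
For each evaluation point α_i, compute m(α_i) mod 7:
  α_1 = 1: Horner steps 1 → 0, so m(1) = 0.
  α_2 = 6: Horner steps 1 → 5, so m(6) = 5.
  α_3 = 3: Horner steps 1 → 2, so m(3) = 2.
  α_4 = 5: Horner steps 1 → 4, so m(5) = 4.
Codeword c = [0, 5, 2, 4] ∈ F_7^4.


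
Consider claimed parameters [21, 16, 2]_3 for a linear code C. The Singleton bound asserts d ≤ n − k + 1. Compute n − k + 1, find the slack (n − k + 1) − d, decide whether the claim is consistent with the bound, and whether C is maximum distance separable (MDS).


Singleton RHS = n − k + 1 = 6, slack = 4, bound satisfied, not MDS.

Singleton bound: d ≤ n − k + 1.
Here n = 21, k = 16, so n − k + 1 = 6.
Given d = 2, check d ≤ 6: YES.
Slack = (n − k + 1) − d = 4.
The code is NOT MDS (slack = 4 > 0).
Description: the claimed parameters are [21, 16, 2]_3; such a code would be non-MDS.


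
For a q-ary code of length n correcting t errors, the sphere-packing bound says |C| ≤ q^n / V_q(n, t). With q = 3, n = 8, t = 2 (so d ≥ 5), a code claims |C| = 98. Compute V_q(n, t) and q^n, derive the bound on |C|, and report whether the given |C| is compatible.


V_q(n, t) = 129, q^n = 6561, Hamming bound = 50, |C| = 98 > bound (violated).

Step 1: Compute V_q(n, t) = Σ_{j=0}^2 C(n, j) (q−1)^j.
  j = 0: C(8,0)·(2)^0 = 1·1 = 1.
  j = 1: C(8,1)·(2)^1 = 8·2 = 16.
  j = 2: C(8,2)·(2)^2 = 28·4 = 112.
  V_q(n, t) = 1 + 16 + 112 = 129.
Step 2: q^n = 3^8 = 6561.
Step 3: Hamming bound ⌊q^n / V_q(n,t)⌋ = ⌊6561/129⌋ = 50.
Step 4: Compare |C| = 98 to 50: violated.
The claimed |C| lies above the Hamming bound, so no 3-ary code of length 8 with d ≥ 5 can have 98 codewords.


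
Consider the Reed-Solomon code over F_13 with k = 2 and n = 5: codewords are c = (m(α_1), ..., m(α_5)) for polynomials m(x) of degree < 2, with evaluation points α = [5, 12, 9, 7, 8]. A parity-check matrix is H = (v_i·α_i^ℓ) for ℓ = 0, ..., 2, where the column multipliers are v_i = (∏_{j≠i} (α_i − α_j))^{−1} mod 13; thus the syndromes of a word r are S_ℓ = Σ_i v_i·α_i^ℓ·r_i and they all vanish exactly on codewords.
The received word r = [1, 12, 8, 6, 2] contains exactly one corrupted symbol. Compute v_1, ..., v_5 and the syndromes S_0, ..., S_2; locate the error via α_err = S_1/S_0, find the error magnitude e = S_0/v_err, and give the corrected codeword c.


S = (5, 6, 2), error at position 3, error magnitude e = 10, c = [1, 12, 11, 6, 2].

Step 1: column multipliers v_i = (∏_{j≠i}(α_i − α_j))^{−1} mod 13.
  i = 1 (α = 5): (5−12)(5−9)(5−7)(5−8) = (−7)·(−4)·(−2)·(−3) = 168 ≡ 12, so v_1 = 12^{−1} = 12 (mod 13).
  i = 2 (α = 12): (12−5)(12−9)(12−7)(12−8) = 7·3·5·4 = 420 ≡ 4, so v_2 = 4^{−1} = 10 (mod 13).
  i = 3 (α = 9): (9−5)(9−12)(9−7)(9−8) = 4·(−3)·2·1 = −24 ≡ 2, so v_3 = 2^{−1} = 7 (mod 13).
  i = 4 (α = 7): (7−5)(7−12)(7−9)(7−8) = 2·(−5)·(−2)·(−1) = −20 ≡ 6, so v_4 = 6^{−1} = 11 (mod 13).
  i = 5 (α = 8): (8−5)(8−12)(8−9)(8−7) = 3·(−4)·(−1)·1 = 12 ≡ 12, so v_5 = 12^{−1} = 12 (mod 13).
  v = [12, 10, 7, 11, 12].
Step 2: syndromes of r = [1, 12, 8, 6, 2] (all sums mod 13).
  S_0 = Σ v_i r_i = 12·1 + 10·12 + 7·8 + 11·6 + 12·2 = 278 ≡ 5.
  S_1 = Σ v_i α_i r_i = 12·5·1 + 10·12·12 + 7·9·8 + 11·7·6 + 12·8·2 = 2658 ≡ 6.
  α_i^2 mod 13 = [12, 1, 3, 10, 12].
  S_2 = Σ v_i α_i^2 r_i = 12·12·1 + 10·1·12 + 7·3·8 + 11·10·6 + 12·12·2 = 1380 ≡ 2.
  S = (5, 6, 2) ≠ 0, so r is not a codeword (an error is present).
Step 3: locate the error. For a single error e at position i, S_ℓ = v_i·e·α_i^ℓ, so α_err = S_1/S_0.
  S_0^{−1} = 5^{−1} = 8 (mod 13), so α_err = 6·8 = 48 ≡ 9 = α_3. Error position i = 3.
  Consistency check: S_2/S_1 = 2·11 = 22 ≡ 9 = α_err ✓ (single-error assumption holds).
Step 4: error magnitude e = S_0/v_3 = S_0·∏_{j≠3}(α_3 − α_j) = 5·2 = 10 ≡ 10 (mod 13).
Step 5: correct position 3: c_3 = r_3 − e = 8 − 10 ≡ 11 (mod 13). Hence c = [1, 12, 11, 6, 2].
  Check: interpolating c through the α_i gives m(x) = 8 + 9·x (degree < 2) with m(α_i) = c_i for every i, so c is indeed a codeword.


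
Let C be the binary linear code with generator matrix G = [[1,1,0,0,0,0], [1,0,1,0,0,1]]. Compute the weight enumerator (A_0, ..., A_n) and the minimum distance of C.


Weight distribution: A_0 = 1, A_2 = 1, A_3 = 2. Minimum distance d = 2.

Enumerate all 2^2 = 4 messages m ∈ F_2^2.
For each, compute codeword c = mG in F_2^6, then tally its weight.
  m = 00 → c = 000000, weight = 0.
  m = 10 → c = 110000, weight = 2.
  m = 01 → c = 101001, weight = 3.
  m = 11 → c = 011001, weight = 3.
Tally weights:
  weight 0: 1 codewords.
  weight 2: 1 codewords.
  weight 3: 2 codewords.
Minimum distance d = smallest w > 0 with A_w > 0 = 2.
Sanity: Σ A_w = 4 = 2^2 = 4 ✓.


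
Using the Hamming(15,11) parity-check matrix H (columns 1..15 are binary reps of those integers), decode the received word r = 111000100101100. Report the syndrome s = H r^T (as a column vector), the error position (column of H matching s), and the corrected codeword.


s = (1, 1, 0, 0)^T, error position = 12, corrected codeword c = 111000100100100

Compute s = H r^T mod 2 one row at a time:
  s_1 = 0 + 0 + 1 + 0 + 1 + 1 + 0 + 0 = 3 ≡ 1 (mod 2).
  s_2 = 0 + 0 + 0 + 1 + 1 + 1 + 0 + 0 = 3 ≡ 1 (mod 2).
  s_3 = 1 + 1 + 0 + 1 + 1 + 0 + 0 + 0 = 4 ≡ 0 (mod 2).
  s_4 = 1 + 1 + 0 + 1 + 0 + 0 + 1 + 0 = 4 ≡ 0 (mod 2).
s = (1, 1, 0, 0)^T — this equals column 12 of H (binary 1100), so error is at position 12.
Correct: flip bit 12 of r = 111000100101100 to get c = 111000100100100.


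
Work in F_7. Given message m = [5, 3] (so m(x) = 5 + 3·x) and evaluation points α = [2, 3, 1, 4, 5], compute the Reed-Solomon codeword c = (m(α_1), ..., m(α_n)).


c = [4, 0, 1, 3, 6]

Message polynomial: m(x) = 5 + 3·x (mod 7).
For each evaluation point α_i, compute m(α_i) mod 7:
  α_1 = 2: Horner steps 3 → 4, so m(2) = 4.
  α_2 = 3: Horner steps 3 → 0, so m(3) = 0.
  α_3 = 1: Horner steps 3 → 1, so m(1) = 1.
  α_4 = 4: Horner steps 3 → 3, so m(4) = 3.
  α_5 = 5: Horner steps 3 → 6, so m(5) = 6.
Codeword c = [4, 0, 1, 3, 6] ∈ F_7^5.


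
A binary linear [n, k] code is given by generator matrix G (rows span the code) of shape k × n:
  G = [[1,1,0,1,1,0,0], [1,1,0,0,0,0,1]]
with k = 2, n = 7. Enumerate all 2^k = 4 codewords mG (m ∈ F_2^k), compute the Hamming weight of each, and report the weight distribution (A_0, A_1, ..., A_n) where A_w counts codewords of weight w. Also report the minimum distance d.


Weight distribution: A_0 = 1, A_3 = 2, A_4 = 1. Minimum distance d = 3.

Enumerate all 2^2 = 4 messages m ∈ F_2^2.
For each, compute codeword c = mG in F_2^7, then tally its weight.
  m = 00 → c = 0000000, weight = 0.
  m = 10 → c = 1101100, weight = 4.
  m = 01 → c = 1100001, weight = 3.
  m = 11 → c = 0001101, weight = 3.
Tally weights:
  weight 0: 1 codewords.
  weight 3: 2 codewords.
  weight 4: 1 codewords.
Minimum distance d = smallest w > 0 with A_w > 0 = 3.
Sanity: Σ A_w = 4 = 2^2 = 4 ✓.


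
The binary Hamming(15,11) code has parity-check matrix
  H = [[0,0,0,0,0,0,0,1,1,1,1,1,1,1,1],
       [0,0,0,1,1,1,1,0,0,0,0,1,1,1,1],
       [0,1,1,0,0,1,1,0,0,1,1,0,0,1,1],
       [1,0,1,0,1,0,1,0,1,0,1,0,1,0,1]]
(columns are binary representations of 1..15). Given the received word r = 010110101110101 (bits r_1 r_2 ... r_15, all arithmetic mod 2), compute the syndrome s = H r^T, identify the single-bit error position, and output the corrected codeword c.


s = (1, 1, 1, 0)^T, error position = 14, corrected codeword c = 010110101110111

Compute s = H r^T mod 2 one row at a time:
  s_1 = 0 + 1 + 1 + 1 + 0 + 1 + 0 + 1 = 5 ≡ 1 (mod 2).
  s_2 = 1 + 1 + 0 + 1 + 0 + 1 + 0 + 1 = 5 ≡ 1 (mod 2).
  s_3 = 1 + 0 + 0 + 1 + 1 + 1 + 0 + 1 = 5 ≡ 1 (mod 2).
  s_4 = 0 + 0 + 1 + 1 + 1 + 1 + 1 + 1 = 6 ≡ 0 (mod 2).
s = (1, 1, 1, 0)^T — this equals column 14 of H (binary 1110), so error is at position 14.
Correct: flip bit 14 of r = 010110101110101 to get c = 010110101110111.


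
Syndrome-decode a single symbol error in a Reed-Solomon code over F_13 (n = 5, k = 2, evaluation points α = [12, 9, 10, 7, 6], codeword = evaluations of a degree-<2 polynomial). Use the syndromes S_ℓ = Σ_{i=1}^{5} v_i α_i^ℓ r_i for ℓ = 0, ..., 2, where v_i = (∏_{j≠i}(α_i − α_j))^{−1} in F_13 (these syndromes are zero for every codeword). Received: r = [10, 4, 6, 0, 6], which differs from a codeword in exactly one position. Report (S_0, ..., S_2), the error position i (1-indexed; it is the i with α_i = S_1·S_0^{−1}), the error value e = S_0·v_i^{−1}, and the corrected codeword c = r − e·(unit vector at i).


S = (3, 5, 4), error at position 5, error magnitude e = 8, c = [10, 4, 6, 0, 11].

Step 1: column multipliers v_i = (∏_{j≠i}(α_i − α_j))^{−1} mod 13.
  i = 1 (α = 12): (12−9)(12−10)(12−7)(12−6) = 3·2·5·6 = 180 ≡ 11, so v_1 = 11^{−1} = 6 (mod 13).
  i = 2 (α = 9): (9−12)(9−10)(9−7)(9−6) = (−3)·(−1)·2·3 = 18 ≡ 5, so v_2 = 5^{−1} = 8 (mod 13).
  i = 3 (α = 10): (10−12)(10−9)(10−7)(10−6) = (−2)·1·3·4 = −24 ≡ 2, so v_3 = 2^{−1} = 7 (mod 13).
  i = 4 (α = 7): (7−12)(7−9)(7−10)(7−6) = (−5)·(−2)·(−3)·1 = −30 ≡ 9, so v_4 = 9^{−1} = 3 (mod 13).
  i = 5 (α = 6): (6−12)(6−9)(6−10)(6−7) = (−6)·(−3)·(−4)·(−1) = 72 ≡ 7, so v_5 = 7^{−1} = 2 (mod 13).
  v = [6, 8, 7, 3, 2].
Step 2: syndromes of r = [10, 4, 6, 0, 6] (all sums mod 13).
  S_0 = Σ v_i r_i = 6·10 + 8·4 + 7·6 + 3·0 + 2·6 = 146 ≡ 3.
  S_1 = Σ v_i α_i r_i = 6·12·10 + 8·9·4 + 7·10·6 + 3·7·0 + 2·6·6 = 1500 ≡ 5.
  α_i^2 mod 13 = [1, 3, 9, 10, 10].
  S_2 = Σ v_i α_i^2 r_i = 6·1·10 + 8·3·4 + 7·9·6 + 3·10·0 + 2·10·6 = 654 ≡ 4.
  S = (3, 5, 4) ≠ 0, so r is not a codeword (an error is present).
Step 3: locate the error. For a single error e at position i, S_ℓ = v_i·e·α_i^ℓ, so α_err = S_1/S_0.
  S_0^{−1} = 3^{−1} = 9 (mod 13), so α_err = 5·9 = 45 ≡ 6 = α_5. Error position i = 5.
  Consistency check: S_2/S_1 = 4·8 = 32 ≡ 6 = α_err ✓ (single-error assumption holds).
Step 4: error magnitude e = S_0/v_5 = S_0·∏_{j≠5}(α_5 − α_j) = 3·7 = 21 ≡ 8 (mod 13).
Step 5: correct position 5: c_5 = r_5 − e = 6 − 8 ≡ 11 (mod 13). Hence c = [10, 4, 6, 0, 11].
  Check: interpolating c through the α_i gives m(x) = 12 + 2·x (degree < 2) with m(α_i) = c_i for every i, so c is indeed a codeword.


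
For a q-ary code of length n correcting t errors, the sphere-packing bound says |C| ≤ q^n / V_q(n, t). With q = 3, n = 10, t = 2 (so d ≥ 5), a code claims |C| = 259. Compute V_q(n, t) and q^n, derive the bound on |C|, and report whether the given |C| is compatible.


V_q(n, t) = 201, q^n = 59049, Hamming bound = 293, |C| = 259 ≤ bound (satisfied).

Step 1: Compute V_q(n, t) = Σ_{j=0}^2 C(n, j) (q−1)^j.
  j = 0: C(10,0)·(2)^0 = 1·1 = 1.
  j = 1: C(10,1)·(2)^1 = 10·2 = 20.
  j = 2: C(10,2)·(2)^2 = 45·4 = 180.
  V_q(n, t) = 1 + 20 + 180 = 201.
Step 2: q^n = 3^10 = 59049.
Step 3: Hamming bound ⌊q^n / V_q(n,t)⌋ = ⌊59049/201⌋ = 293.
Step 4: Compare |C| = 259 to 293: satisfied.
The claimed |C| lies below the Hamming bound.


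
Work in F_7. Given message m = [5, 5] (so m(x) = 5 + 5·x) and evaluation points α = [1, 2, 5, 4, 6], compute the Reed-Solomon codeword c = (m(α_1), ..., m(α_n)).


c = [3, 1, 2, 4, 0]

Message polynomial: m(x) = 5 + 5·x (mod 7).
For each evaluation point α_i, compute m(α_i) mod 7:
  α_1 = 1: Horner steps 5 → 3, so m(1) = 3.
  α_2 = 2: Horner steps 5 → 1, so m(2) = 1.
  α_3 = 5: Horner steps 5 → 2, so m(5) = 2.
  α_4 = 4: Horner steps 5 → 4, so m(4) = 4.
  α_5 = 6: Horner steps 5 → 0, so m(6) = 0.
Codeword c = [3, 1, 2, 4, 0] ∈ F_7^5.


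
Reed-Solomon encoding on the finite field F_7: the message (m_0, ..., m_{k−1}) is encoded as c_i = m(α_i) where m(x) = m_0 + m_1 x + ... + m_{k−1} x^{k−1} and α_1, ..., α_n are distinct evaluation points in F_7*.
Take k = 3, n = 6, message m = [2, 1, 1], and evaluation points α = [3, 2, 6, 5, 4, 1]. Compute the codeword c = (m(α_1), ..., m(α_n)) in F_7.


c = [0, 1, 2, 4, 1, 4]

Message polynomial: m(x) = 2 + 1·x + 1·x^2 (mod 7).
For each evaluation point α_i, compute m(α_i) mod 7:
  α_1 = 3: Horner steps 1 → 4 → 0, so m(3) = 0.
  α_2 = 2: Horner steps 1 → 3 → 1, so m(2) = 1.
  α_3 = 6: Horner steps 1 → 0 → 2, so m(6) = 2.
  α_4 = 5: Horner steps 1 → 6 → 4, so m(5) = 4.
  α_5 = 4: Horner steps 1 → 5 → 1, so m(4) = 1.
  α_6 = 1: Horner steps 1 → 2 → 4, so m(1) = 4.
Codeword c = [0, 1, 2, 4, 1, 4] ∈ F_7^6.


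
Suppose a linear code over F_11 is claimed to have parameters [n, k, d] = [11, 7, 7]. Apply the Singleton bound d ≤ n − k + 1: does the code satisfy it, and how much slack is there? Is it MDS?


Singleton RHS = n − k + 1 = 5, slack = -2, bound violated (no such code; not MDS).

Singleton bound: d ≤ n − k + 1.
Here n = 11, k = 7, so n − k + 1 = 5.
Given d = 7, check d ≤ 5: NO.
Slack = (n − k + 1) − d = -2.
The slack is negative: d = 7 exceeds n − k + 1 = 5 by 2, so the Singleton bound is violated and no linear [11, 7, 7]_11 code can exist. In particular it is not MDS (MDS requires d = n − k + 1 exactly).
Description: the claimed parameters are [11, 7, 7]_11; such a code would be impossible (violates the Singleton bound).


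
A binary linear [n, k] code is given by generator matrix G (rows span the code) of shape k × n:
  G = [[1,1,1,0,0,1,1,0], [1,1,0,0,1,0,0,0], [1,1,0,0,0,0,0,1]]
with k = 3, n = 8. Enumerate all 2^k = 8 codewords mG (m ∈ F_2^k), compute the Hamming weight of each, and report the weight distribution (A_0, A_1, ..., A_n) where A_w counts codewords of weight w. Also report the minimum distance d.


Weight distribution: A_0 = 1, A_2 = 1, A_3 = 2, A_4 = 2, A_5 = 1, A_7 = 1. Minimum distance d = 2.

Enumerate all 2^3 = 8 messages m ∈ F_2^3.
For each, compute codeword c = mG in F_2^8, then tally its weight.
  m = 000 → c = 00000000, weight = 0.
  m = 100 → c = 11100110, weight = 5.
  m = 010 → c = 11001000, weight = 3.
  m = 110 → c = 00101110, weight = 4.
  m = 001 → c = 11000001, weight = 3.
  m = 101 → c = 00100111, weight = 4.
  m = 011 → c = 00001001, weight = 2.
  m = 111 → c = 11101111, weight = 7.
Tally weights:
  weight 0: 1 codewords.
  weight 2: 1 codewords.
  weight 3: 2 codewords.
  weight 4: 2 codewords.
  weight 5: 1 codewords.
  weight 7: 1 codewords.
Minimum distance d = smallest w > 0 with A_w > 0 = 2.
Sanity: Σ A_w = 8 = 2^3 = 8 ✓.
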